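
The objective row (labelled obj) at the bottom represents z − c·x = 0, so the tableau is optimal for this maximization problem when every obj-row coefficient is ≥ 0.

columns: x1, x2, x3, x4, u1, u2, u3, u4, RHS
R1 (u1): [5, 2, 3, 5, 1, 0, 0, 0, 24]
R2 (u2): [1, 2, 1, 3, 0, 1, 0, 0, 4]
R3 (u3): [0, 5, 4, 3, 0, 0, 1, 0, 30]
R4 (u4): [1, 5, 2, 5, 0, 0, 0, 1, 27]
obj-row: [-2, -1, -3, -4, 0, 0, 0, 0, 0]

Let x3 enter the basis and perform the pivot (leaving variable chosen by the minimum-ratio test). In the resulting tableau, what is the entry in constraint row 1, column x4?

-4

Ratio test on column x3 — row 1: 24/3 = 8; row 2: 4/1 = 4; row 3: 30/4 = 15/2; row 4: 27/2 = 27/2. Minimum is 4 at row 2 (u2 leaves); pivot element 1.
Divide row 2 by 1; eliminate column x3 from the other rows.
Row 1 update in column x4: 5 − 3·3 = -4.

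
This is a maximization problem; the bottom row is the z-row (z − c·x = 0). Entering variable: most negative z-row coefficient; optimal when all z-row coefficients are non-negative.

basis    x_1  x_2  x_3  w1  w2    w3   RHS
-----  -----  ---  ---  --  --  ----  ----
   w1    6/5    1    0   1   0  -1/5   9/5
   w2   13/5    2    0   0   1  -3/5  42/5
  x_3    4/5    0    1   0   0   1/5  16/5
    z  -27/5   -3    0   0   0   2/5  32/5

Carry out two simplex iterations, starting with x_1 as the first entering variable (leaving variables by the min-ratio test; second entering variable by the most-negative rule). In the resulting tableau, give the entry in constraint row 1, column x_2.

1/2

Ratio test on column x_1 — row 1: (9/5)/(6/5) = 3/2; row 2: (42/5)/(13/5) = 42/13; row 3: (16/5)/(4/5) = 4. Minimum is 3/2 at row 1 (w1 leaves); pivot element 6/5.
Divide row 1 by 6/5; eliminate column x_1 from the other rows.
Second iteration: most negative z-row entry is -1/2 in column w3, so w3 enters.
Ratio test on column w3 — row 1: entry -1/6 ≤ 0; row 2: entry -1/6 ≤ 0; row 3: 2/(1/3) = 6. Minimum is 6 at row 3 (x_3 leaves); pivot element 1/3.
Divide row 3 by 1/3; eliminate column w3 from the other rows.
After both pivots, the entry at constraint row 1, column x_2 is 1/2.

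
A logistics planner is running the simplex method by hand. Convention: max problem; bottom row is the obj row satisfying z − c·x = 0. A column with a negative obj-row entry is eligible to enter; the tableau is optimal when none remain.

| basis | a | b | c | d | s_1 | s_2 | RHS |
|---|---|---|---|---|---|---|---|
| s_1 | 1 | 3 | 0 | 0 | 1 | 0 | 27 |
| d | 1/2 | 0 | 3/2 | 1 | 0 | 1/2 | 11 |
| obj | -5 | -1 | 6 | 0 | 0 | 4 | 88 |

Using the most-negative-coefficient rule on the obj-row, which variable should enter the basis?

Negative obj-row entries: a: -5, b: -1.
The most negative is -5 in column a, so a enters.

a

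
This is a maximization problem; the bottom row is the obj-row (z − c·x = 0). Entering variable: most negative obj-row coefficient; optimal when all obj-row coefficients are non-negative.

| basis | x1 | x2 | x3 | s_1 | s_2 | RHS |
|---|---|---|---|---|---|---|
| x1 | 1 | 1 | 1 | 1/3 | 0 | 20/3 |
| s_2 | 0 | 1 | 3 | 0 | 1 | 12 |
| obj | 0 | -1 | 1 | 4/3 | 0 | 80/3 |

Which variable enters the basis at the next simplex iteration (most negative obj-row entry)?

x2

Negative obj-row entries: x2: -1.
The most negative is -1 in column x2, so x2 enters.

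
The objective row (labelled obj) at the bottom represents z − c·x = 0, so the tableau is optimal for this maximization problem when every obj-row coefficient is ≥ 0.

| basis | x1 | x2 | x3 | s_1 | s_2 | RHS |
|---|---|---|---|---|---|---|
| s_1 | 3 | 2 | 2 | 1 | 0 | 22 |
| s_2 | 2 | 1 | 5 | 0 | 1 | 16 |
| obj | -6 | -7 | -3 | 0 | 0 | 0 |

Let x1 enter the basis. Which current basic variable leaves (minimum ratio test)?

Column x1 entries and ratios — s_1: 22/3 = 22/3; s_2: 16/2 = 8.
Smallest ratio is 22/3 in the row of s_1, so s_1 leaves.

s_1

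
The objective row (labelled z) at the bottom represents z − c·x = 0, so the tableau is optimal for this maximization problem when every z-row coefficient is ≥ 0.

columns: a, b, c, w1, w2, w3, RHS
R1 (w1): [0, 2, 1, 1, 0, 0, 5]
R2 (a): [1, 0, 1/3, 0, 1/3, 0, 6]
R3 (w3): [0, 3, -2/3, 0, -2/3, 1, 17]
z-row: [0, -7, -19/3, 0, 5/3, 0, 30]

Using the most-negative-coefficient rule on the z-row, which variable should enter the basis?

b

Negative z-row entries: b: -7, c: -19/3.
The most negative is -7 in column b, so b enters.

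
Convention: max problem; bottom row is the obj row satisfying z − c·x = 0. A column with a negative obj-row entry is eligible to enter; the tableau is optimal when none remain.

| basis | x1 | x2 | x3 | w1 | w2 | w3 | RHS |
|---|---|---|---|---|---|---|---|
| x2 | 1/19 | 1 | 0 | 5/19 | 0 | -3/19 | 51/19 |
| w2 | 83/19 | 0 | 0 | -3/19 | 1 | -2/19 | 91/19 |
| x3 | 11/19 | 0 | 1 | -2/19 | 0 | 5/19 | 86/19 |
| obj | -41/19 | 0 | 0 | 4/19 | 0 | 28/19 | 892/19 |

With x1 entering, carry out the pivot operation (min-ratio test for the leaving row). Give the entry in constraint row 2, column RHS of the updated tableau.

Ratio test on column x1 — row 1: (51/19)/(1/19) = 51; row 2: (91/19)/(83/19) = 91/83; row 3: (86/19)/(11/19) = 86/11. Minimum is 91/83 at row 2 (w2 leaves); pivot element 83/19.
Divide row 2 by 83/19; eliminate column x1 from the other rows.
In the new row 2, the RHS entry is the old entry divided by the pivot: (91/19)/(83/19) = 91/83.

91/83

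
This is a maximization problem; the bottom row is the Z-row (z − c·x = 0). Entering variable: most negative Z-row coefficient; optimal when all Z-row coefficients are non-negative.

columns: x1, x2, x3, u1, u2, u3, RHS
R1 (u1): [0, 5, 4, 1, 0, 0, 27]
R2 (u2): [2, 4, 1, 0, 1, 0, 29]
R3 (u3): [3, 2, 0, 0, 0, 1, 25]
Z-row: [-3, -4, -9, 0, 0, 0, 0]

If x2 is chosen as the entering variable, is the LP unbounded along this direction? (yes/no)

no

Column x2 has positive entries in row(s) 1, 2, 3, so the ratio test bounds it — not unbounded.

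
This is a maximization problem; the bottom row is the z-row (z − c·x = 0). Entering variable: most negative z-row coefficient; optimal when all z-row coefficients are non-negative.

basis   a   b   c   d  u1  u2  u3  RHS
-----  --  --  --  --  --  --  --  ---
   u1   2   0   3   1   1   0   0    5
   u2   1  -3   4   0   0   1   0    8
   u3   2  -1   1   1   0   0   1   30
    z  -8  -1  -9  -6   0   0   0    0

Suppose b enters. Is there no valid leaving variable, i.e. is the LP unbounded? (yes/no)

Every constraint-row entry in column b is ≤ 0, so increasing b is unbounded.

yes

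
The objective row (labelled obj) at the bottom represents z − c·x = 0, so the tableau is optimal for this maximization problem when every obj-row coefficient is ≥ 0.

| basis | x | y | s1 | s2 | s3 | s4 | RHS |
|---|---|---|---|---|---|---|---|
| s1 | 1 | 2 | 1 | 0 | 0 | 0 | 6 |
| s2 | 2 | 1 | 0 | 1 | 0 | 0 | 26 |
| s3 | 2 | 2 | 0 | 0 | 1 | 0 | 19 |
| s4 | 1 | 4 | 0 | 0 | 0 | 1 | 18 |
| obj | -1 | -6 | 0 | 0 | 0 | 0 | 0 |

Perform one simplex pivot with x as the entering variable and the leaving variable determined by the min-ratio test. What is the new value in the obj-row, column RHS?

6

Ratio test on column x — row 1: 6/1 = 6; row 2: 26/2 = 13; row 3: 19/2 = 19/2; row 4: 18/1 = 18. Minimum is 6 at row 1 (s1 leaves); pivot element 1.
Divide row 1 by 1; eliminate column x from the other rows.
obj-row update in column RHS: 0 − (-1)·6 = 6.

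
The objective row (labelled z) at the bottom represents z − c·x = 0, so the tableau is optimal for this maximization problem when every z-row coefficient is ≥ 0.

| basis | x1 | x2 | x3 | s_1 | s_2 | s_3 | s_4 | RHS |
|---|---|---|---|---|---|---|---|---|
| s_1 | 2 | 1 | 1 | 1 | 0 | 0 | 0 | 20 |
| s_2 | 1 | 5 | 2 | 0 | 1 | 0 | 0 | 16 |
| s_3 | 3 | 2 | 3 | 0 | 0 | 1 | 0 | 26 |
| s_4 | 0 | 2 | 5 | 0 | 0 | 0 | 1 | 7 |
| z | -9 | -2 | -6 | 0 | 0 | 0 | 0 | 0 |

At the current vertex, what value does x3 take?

0

x3 is not in the basis, so in the current basic feasible solution x3 = 0.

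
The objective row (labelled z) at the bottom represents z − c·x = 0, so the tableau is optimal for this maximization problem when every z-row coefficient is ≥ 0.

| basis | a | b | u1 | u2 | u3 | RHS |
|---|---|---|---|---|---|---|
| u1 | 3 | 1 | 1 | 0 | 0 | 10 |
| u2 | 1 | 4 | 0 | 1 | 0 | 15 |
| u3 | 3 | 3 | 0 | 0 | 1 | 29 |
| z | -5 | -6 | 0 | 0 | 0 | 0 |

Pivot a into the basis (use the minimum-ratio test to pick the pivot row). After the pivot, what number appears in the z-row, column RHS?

50/3

Ratio test on column a — row 1: 10/3 = 10/3; row 2: 15/1 = 15; row 3: 29/3 = 29/3. Minimum is 10/3 at row 1 (u1 leaves); pivot element 3.
Divide row 1 by 3; eliminate column a from the other rows.
z-row update in column RHS: 0 − (-5)·(10/3) = 50/3.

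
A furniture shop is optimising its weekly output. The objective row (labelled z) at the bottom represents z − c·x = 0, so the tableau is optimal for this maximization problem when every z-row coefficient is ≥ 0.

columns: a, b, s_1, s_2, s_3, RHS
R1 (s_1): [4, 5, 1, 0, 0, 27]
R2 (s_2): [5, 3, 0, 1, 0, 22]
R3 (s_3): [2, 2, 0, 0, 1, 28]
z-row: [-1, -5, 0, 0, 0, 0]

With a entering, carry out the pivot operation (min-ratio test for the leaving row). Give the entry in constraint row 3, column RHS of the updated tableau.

96/5

Ratio test on column a — row 1: 27/4 = 27/4; row 2: 22/5 = 22/5; row 3: 28/2 = 14. Minimum is 22/5 at row 2 (s_2 leaves); pivot element 5.
Divide row 2 by 5; eliminate column a from the other rows.
Row 3 update in column RHS: 28 − 2·(22/5) = 96/5.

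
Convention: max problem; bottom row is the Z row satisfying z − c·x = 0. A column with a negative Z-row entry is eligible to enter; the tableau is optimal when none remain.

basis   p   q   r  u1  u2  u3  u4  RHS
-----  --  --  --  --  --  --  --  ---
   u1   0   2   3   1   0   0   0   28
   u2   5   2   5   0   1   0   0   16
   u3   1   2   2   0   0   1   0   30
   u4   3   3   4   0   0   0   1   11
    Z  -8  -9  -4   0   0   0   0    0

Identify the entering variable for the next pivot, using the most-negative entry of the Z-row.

q

Negative Z-row entries: p: -8, q: -9, r: -4.
The most negative is -9 in column q, so q enters.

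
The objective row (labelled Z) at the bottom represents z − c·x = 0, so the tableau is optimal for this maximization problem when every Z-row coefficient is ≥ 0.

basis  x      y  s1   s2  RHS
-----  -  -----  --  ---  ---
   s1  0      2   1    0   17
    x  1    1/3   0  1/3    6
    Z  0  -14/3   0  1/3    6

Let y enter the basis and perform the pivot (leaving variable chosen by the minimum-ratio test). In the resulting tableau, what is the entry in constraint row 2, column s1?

Ratio test on column y — row 1: 17/2 = 17/2; row 2: 6/(1/3) = 18. Minimum is 17/2 at row 1 (s1 leaves); pivot element 2.
Divide row 1 by 2; eliminate column y from the other rows.
Row 2 update in column s1: 0 − (1/3)·(1/2) = -1/6.

-1/6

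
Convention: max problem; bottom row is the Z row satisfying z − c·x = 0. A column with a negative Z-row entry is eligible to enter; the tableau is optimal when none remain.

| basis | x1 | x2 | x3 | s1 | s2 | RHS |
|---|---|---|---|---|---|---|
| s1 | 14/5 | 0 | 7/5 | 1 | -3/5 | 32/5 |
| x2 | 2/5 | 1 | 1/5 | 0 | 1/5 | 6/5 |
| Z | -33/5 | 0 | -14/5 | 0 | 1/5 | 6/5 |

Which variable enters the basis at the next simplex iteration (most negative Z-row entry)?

Negative Z-row entries: x1: -33/5, x3: -14/5.
The most negative is -33/5 in column x1, so x1 enters.

x1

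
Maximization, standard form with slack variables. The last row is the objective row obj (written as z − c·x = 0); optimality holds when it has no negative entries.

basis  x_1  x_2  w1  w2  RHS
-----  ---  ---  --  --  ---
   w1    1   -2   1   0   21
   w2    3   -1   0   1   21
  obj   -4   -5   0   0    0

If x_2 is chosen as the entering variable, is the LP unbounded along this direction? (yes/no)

Every constraint-row entry in column x_2 is ≤ 0, so increasing x_2 is unbounded.

yes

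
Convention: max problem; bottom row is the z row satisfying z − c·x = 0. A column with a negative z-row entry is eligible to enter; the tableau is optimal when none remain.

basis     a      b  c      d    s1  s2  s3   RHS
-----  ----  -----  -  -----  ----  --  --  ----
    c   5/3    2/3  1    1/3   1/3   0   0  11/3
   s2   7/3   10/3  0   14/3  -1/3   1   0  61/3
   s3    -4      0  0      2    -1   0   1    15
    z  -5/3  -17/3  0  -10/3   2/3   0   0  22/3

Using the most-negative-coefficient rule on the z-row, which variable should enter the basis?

b

Negative z-row entries: a: -5/3, b: -17/3, d: -10/3.
The most negative is -17/3 in column b, so b enters.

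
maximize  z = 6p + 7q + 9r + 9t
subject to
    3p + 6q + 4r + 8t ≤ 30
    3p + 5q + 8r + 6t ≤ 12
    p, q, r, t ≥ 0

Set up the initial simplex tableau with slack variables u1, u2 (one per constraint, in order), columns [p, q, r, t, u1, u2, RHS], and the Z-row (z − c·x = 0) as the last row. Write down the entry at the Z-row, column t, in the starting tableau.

-9

The Z-row carries the negated objective coefficients: the t entry is -9.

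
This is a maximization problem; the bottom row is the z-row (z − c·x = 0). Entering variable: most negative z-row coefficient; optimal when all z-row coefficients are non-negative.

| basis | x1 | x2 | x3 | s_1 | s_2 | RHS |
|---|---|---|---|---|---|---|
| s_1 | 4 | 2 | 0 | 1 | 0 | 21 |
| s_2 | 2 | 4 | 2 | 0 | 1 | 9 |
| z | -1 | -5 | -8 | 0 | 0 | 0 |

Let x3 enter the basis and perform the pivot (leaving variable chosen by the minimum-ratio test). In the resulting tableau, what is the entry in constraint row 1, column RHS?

Ratio test on column x3 — row 1: entry 0 ≤ 0; row 2: 9/2 = 9/2. Minimum is 9/2 at row 2 (s_2 leaves); pivot element 2.
Divide row 2 by 2; eliminate column x3 from the other rows.
Row 1 update in column RHS: 21 − 0·(9/2) = 21.

21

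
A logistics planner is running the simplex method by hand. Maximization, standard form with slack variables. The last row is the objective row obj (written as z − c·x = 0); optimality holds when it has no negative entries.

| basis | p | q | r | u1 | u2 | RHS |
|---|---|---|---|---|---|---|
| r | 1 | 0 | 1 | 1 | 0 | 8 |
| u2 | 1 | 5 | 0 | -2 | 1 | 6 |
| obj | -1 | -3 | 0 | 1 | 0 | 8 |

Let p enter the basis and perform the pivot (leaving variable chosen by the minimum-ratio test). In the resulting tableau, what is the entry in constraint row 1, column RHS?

Ratio test on column p — row 1: 8/1 = 8; row 2: 6/1 = 6. Minimum is 6 at row 2 (u2 leaves); pivot element 1.
Divide row 2 by 1; eliminate column p from the other rows.
Row 1 update in column RHS: 8 − 1·6 = 2.

2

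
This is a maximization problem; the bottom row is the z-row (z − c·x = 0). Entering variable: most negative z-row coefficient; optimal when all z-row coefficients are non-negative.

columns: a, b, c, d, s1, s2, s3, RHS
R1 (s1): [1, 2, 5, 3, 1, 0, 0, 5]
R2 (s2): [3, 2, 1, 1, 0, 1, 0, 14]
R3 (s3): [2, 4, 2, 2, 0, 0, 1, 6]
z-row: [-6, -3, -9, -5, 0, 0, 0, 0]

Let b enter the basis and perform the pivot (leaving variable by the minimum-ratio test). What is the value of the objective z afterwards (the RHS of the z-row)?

9/2

Ratio test on column b — row 1: 5/2 = 5/2; row 2: 14/2 = 7; row 3: 6/4 = 3/2. Minimum is 3/2 at row 3 (s3 leaves); pivot element 4.
Pivot on row 3; the z-row RHS becomes 0 − (-3)·(3/2) = 9/2.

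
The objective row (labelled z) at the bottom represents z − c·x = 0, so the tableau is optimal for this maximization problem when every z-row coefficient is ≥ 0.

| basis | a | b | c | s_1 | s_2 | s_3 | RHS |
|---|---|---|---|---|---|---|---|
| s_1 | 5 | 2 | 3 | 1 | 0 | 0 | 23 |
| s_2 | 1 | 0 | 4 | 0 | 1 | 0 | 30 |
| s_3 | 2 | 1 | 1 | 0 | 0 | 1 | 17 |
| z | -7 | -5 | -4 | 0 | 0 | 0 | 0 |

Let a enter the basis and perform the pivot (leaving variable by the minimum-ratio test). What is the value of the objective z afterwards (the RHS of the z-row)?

Ratio test on column a — row 1: 23/5 = 23/5; row 2: 30/1 = 30; row 3: 17/2 = 17/2. Minimum is 23/5 at row 1 (s_1 leaves); pivot element 5.
Pivot on row 1; the z-row RHS becomes 0 − (-7)·(23/5) = 161/5.

161/5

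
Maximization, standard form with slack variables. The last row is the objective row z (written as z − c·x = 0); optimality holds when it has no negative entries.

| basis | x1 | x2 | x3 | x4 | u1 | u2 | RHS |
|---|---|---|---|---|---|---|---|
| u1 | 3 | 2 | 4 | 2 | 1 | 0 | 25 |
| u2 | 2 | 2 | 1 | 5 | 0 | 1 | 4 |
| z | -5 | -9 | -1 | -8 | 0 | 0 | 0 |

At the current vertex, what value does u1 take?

25

u1 is basic (row 1); its value is the RHS of that row, 25.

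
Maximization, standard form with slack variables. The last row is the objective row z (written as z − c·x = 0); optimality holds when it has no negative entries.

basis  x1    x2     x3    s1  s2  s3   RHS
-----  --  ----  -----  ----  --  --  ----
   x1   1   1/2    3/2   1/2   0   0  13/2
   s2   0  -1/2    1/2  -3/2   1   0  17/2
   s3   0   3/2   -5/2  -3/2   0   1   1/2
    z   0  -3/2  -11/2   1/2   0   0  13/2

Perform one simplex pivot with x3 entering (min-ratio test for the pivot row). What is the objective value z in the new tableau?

91/3

Ratio test on column x3 — row 1: (13/2)/(3/2) = 13/3; row 2: (17/2)/(1/2) = 17; row 3: entry -5/2 ≤ 0. Minimum is 13/3 at row 1 (x1 leaves); pivot element 3/2.
Pivot on row 1; the z-row RHS becomes 13/2 − (-11/2)·(13/3) = 91/3.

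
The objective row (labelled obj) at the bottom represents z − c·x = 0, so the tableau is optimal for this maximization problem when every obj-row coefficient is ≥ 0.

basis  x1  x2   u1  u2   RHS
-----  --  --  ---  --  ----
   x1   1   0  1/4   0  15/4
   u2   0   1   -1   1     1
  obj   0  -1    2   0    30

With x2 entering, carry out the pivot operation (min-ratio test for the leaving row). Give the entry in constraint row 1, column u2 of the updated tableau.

0

Ratio test on column x2 — row 1: entry 0 ≤ 0; row 2: 1/1 = 1. Minimum is 1 at row 2 (u2 leaves); pivot element 1.
Divide row 2 by 1; eliminate column x2 from the other rows.
Row 1 update in column u2: 0 − 0·1 = 0.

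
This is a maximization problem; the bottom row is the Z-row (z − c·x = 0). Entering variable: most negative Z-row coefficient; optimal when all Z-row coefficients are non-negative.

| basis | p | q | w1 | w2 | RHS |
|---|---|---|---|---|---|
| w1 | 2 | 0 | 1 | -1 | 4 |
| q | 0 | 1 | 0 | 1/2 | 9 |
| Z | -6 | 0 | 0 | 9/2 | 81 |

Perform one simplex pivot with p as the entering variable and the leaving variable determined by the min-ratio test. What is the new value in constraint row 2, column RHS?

9

Ratio test on column p — row 1: 4/2 = 2; row 2: entry 0 ≤ 0. Minimum is 2 at row 1 (w1 leaves); pivot element 2.
Divide row 1 by 2; eliminate column p from the other rows.
Row 2 update in column RHS: 9 − 0·2 = 9.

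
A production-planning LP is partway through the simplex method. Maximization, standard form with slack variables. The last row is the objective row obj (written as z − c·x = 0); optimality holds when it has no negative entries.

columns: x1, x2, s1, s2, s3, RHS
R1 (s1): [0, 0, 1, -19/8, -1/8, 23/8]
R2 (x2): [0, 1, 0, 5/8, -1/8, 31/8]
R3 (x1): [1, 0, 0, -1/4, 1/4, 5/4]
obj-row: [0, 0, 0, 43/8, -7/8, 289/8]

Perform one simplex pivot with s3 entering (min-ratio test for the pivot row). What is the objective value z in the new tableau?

81/2

Ratio test on column s3 — row 1: entry -1/8 ≤ 0; row 2: entry -1/8 ≤ 0; row 3: (5/4)/(1/4) = 5. Minimum is 5 at row 3 (x1 leaves); pivot element 1/4.
Pivot on row 3; the obj-row RHS becomes 289/8 − (-7/8)·5 = 81/2.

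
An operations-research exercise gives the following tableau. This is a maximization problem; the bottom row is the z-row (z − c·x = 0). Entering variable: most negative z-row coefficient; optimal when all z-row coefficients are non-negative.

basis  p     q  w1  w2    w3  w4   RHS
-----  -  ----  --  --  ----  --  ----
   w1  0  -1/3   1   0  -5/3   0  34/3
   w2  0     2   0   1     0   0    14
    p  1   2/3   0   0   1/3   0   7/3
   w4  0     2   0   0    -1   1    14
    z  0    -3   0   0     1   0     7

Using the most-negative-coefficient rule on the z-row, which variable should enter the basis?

Negative z-row entries: q: -3.
The most negative is -3 in column q, so q enters.

q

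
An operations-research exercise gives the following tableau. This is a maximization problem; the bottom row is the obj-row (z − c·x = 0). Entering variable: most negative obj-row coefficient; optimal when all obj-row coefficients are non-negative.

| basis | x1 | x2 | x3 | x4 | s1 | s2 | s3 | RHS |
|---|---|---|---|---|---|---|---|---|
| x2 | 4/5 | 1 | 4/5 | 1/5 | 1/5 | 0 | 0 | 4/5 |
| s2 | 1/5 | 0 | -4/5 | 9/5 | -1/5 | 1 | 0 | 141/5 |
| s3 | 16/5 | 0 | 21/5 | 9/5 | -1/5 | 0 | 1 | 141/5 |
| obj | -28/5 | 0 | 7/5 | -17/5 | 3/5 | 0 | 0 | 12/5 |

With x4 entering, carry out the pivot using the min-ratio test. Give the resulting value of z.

16

Ratio test on column x4 — row 1: (4/5)/(1/5) = 4; row 2: (141/5)/(9/5) = 47/3; row 3: (141/5)/(9/5) = 47/3. Minimum is 4 at row 1 (x2 leaves); pivot element 1/5.
Pivot on row 1; the obj-row RHS becomes 12/5 − (-17/5)·4 = 16.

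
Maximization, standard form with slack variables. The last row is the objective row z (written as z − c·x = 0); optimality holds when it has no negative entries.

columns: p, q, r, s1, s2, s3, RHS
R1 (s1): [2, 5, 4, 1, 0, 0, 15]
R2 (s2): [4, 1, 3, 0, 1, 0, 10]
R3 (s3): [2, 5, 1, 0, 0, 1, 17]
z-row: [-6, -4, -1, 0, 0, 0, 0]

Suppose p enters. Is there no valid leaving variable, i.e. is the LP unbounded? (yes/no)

Column p has positive entries in row(s) 1, 2, 3, so the ratio test bounds it — not unbounded.

no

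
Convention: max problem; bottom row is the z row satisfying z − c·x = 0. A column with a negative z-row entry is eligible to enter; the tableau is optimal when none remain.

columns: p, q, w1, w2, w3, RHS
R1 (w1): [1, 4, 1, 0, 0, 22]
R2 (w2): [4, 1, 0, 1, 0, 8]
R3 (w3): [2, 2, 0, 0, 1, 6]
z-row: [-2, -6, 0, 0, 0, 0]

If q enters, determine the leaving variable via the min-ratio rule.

Column q entries and ratios — w1: 22/4 = 11/2; w2: 8/1 = 8; w3: 6/2 = 3.
Smallest ratio is 3 in the row of w3, so w3 leaves.

w3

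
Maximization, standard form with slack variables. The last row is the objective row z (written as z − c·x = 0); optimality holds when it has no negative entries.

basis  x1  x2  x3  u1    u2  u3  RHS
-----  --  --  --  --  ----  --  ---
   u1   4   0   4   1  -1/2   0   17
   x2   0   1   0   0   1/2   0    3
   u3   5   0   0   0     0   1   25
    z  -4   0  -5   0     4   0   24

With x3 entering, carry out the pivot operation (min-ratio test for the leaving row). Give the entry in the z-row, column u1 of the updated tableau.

5/4

Ratio test on column x3 — row 1: 17/4 = 17/4; row 2: entry 0 ≤ 0; row 3: entry 0 ≤ 0. Minimum is 17/4 at row 1 (u1 leaves); pivot element 4.
Divide row 1 by 4; eliminate column x3 from the other rows.
z-row update in column u1: 0 − (-5)·(1/4) = 5/4.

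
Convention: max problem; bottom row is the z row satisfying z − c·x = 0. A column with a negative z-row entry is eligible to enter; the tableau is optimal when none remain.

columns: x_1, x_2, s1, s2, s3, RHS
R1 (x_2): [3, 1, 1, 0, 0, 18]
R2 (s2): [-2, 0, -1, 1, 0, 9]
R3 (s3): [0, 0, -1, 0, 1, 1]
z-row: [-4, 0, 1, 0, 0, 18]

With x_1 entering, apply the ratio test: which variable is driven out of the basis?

x_2

Column x_1 entries and ratios — x_2: 18/3 = 6; s2: -2 ≤ 0, skip; s3: 0 ≤ 0, skip.
Smallest ratio is 6 in the row of x_2, so x_2 leaves.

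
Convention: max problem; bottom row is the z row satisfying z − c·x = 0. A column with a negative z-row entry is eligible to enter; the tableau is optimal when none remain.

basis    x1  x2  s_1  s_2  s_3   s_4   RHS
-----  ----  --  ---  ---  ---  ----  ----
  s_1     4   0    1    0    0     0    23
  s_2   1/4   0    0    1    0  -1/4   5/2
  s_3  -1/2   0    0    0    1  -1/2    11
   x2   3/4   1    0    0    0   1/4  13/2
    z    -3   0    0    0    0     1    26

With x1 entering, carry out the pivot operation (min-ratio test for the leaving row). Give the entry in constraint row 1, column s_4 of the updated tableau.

Ratio test on column x1 — row 1: 23/4 = 23/4; row 2: (5/2)/(1/4) = 10; row 3: entry -1/2 ≤ 0; row 4: (13/2)/(3/4) = 26/3. Minimum is 23/4 at row 1 (s_1 leaves); pivot element 4.
Divide row 1 by 4; eliminate column x1 from the other rows.
In the new row 1, the s_4 entry is the old entry divided by the pivot: 0/4 = 0.

0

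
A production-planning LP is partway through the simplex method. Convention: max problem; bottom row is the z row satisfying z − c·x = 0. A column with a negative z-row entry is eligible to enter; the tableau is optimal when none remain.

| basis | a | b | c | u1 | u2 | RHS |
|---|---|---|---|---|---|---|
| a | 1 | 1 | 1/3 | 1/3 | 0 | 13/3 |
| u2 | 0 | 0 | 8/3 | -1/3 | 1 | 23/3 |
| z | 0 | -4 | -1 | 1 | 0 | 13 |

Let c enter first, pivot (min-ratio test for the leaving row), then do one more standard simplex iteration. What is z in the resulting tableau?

Ratio test on column c — row 1: (13/3)/(1/3) = 13; row 2: (23/3)/(8/3) = 23/8. Minimum is 23/8 at row 2 (u2 leaves); pivot element 8/3.
Pivot on row 2; the z-row RHS becomes 13 − (-1)·(23/8) = 127/8.
Next entering variable (most negative z-row entry -4): b.
Ratio test on column b — row 1: (27/8)/1 = 27/8; row 2: entry 0 ≤ 0. Minimum is 27/8 at row 1 (a leaves); pivot element 1.
After the second pivot the z-row RHS is 127/8 − (-4)·(27/8) = 235/8.

235/8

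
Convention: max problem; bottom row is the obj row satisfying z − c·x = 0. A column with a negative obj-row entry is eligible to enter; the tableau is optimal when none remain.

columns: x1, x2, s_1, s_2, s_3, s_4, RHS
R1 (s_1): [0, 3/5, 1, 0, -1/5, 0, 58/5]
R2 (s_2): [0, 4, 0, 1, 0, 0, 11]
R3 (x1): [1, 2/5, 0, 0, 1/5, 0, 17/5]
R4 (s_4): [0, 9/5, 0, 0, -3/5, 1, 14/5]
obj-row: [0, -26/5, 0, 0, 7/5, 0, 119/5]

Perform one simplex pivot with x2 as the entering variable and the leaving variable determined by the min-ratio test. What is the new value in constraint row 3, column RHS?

Ratio test on column x2 — row 1: (58/5)/(3/5) = 58/3; row 2: 11/4 = 11/4; row 3: (17/5)/(2/5) = 17/2; row 4: (14/5)/(9/5) = 14/9. Minimum is 14/9 at row 4 (s_4 leaves); pivot element 9/5.
Divide row 4 by 9/5; eliminate column x2 from the other rows.
Row 3 update in column RHS: 17/5 − (2/5)·(14/9) = 25/9.

25/9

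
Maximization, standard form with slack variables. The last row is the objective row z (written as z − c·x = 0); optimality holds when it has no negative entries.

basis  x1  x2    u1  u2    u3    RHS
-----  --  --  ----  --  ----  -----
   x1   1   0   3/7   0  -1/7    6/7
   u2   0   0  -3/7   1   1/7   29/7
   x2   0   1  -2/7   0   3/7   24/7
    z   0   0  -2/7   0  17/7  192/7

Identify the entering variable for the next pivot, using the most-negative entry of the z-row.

u1

Negative z-row entries: u1: -2/7.
The most negative is -2/7 in column u1, so u1 enters.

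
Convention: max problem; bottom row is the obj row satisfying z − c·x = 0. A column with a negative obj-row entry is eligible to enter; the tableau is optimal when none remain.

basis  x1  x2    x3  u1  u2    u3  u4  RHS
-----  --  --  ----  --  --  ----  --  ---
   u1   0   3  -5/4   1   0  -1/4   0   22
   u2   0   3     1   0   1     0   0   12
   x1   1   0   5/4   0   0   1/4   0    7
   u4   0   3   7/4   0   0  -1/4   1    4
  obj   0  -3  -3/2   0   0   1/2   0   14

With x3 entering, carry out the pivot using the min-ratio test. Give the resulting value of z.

122/7

Ratio test on column x3 — row 1: entry -5/4 ≤ 0; row 2: 12/1 = 12; row 3: 7/(5/4) = 28/5; row 4: 4/(7/4) = 16/7. Minimum is 16/7 at row 4 (u4 leaves); pivot element 7/4.
Pivot on row 4; the obj-row RHS becomes 14 − (-3/2)·(16/7) = 122/7.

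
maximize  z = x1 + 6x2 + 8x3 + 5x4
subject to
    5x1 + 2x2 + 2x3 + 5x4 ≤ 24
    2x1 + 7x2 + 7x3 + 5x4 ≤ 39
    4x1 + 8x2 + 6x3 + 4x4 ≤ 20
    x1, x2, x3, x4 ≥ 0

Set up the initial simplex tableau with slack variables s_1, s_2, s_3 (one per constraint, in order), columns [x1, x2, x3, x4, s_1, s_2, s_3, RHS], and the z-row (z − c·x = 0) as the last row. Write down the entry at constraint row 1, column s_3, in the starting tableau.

0

Slack s_3 belongs to constraint 3; its column is the unit vector e_3, so the entry in row 1 is 0.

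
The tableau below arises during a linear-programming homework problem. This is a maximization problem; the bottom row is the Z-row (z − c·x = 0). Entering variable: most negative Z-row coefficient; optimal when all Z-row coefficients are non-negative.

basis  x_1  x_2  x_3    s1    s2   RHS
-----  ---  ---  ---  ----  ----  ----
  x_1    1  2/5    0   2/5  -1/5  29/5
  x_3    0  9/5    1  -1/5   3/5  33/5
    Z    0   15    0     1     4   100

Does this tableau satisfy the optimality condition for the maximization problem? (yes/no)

yes

Every Z-row coefficient is ≥ 0, so the tableau is optimal.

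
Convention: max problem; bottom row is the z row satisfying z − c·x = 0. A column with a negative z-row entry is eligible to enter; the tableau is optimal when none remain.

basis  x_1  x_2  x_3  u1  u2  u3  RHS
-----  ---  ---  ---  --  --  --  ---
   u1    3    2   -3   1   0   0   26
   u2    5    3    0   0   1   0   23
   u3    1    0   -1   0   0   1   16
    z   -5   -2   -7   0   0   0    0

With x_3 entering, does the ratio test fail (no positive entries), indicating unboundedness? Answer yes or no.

Every constraint-row entry in column x_3 is ≤ 0, so increasing x_3 is unbounded.

yes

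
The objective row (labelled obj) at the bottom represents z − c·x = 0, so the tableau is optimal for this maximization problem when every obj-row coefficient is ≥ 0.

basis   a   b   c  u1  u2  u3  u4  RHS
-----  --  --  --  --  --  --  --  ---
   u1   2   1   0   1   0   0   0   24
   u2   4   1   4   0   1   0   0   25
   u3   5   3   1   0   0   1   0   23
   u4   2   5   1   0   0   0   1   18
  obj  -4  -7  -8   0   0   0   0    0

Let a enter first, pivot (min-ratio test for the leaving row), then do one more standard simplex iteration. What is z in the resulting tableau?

Ratio test on column a — row 1: 24/2 = 12; row 2: 25/4 = 25/4; row 3: 23/5 = 23/5; row 4: 18/2 = 9. Minimum is 23/5 at row 3 (u3 leaves); pivot element 5.
Pivot on row 3; the obj-row RHS becomes 0 − (-4)·(23/5) = 92/5.
Next entering variable (most negative obj-row entry -36/5): c.
Ratio test on column c — row 1: entry -2/5 ≤ 0; row 2: (33/5)/(16/5) = 33/16; row 3: (23/5)/(1/5) = 23; row 4: (44/5)/(3/5) = 44/3. Minimum is 33/16 at row 2 (u2 leaves); pivot element 16/5.
After the second pivot the obj-row RHS is 92/5 − (-36/5)·(33/16) = 133/4.

133/4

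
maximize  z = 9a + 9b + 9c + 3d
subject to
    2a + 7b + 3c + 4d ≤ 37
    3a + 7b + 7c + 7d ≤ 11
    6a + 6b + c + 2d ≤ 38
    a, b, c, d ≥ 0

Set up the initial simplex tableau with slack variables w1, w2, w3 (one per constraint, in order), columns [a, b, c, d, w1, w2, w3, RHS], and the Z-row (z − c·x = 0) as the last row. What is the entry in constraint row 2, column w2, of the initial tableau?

1

Slack w2 belongs to constraint 2; its column is the unit vector e_2, so the entry in row 2 is 1.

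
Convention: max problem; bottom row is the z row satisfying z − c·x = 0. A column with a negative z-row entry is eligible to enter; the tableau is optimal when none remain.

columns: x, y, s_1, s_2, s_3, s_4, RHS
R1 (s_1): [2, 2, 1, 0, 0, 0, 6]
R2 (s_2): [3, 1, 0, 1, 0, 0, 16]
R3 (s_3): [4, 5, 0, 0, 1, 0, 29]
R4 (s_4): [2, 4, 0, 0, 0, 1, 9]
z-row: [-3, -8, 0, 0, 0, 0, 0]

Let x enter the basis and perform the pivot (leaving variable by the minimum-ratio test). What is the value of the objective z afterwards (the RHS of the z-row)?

Ratio test on column x — row 1: 6/2 = 3; row 2: 16/3 = 16/3; row 3: 29/4 = 29/4; row 4: 9/2 = 9/2. Minimum is 3 at row 1 (s_1 leaves); pivot element 2.
Pivot on row 1; the z-row RHS becomes 0 − (-3)·3 = 9.

9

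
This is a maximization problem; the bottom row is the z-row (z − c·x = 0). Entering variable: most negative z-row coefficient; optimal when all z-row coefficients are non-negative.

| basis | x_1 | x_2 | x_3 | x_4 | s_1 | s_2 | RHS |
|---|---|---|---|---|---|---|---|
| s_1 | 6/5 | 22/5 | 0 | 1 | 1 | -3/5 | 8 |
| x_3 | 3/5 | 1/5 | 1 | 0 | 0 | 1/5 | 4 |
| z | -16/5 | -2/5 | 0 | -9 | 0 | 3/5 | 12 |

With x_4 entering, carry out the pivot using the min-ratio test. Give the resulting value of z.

Ratio test on column x_4 — row 1: 8/1 = 8; row 2: entry 0 ≤ 0. Minimum is 8 at row 1 (s_1 leaves); pivot element 1.
Pivot on row 1; the z-row RHS becomes 12 − (-9)·8 = 84.

84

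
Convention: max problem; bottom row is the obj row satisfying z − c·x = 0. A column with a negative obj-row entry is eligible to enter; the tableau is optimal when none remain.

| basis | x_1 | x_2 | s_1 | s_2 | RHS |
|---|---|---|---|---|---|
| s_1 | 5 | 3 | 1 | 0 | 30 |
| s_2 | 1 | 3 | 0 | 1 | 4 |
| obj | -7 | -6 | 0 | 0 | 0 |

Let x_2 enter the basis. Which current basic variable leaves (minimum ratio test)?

Column x_2 entries and ratios — s_1: 30/3 = 10; s_2: 4/3 = 4/3.
Smallest ratio is 4/3 in the row of s_2, so s_2 leaves.

s_2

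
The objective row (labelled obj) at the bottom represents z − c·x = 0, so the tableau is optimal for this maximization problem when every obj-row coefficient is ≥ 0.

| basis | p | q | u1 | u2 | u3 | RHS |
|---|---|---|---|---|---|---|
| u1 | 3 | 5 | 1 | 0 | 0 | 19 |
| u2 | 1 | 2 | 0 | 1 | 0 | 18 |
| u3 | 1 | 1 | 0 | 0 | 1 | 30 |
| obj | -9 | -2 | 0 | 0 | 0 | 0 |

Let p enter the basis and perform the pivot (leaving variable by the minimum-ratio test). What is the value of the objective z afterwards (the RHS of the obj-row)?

Ratio test on column p — row 1: 19/3 = 19/3; row 2: 18/1 = 18; row 3: 30/1 = 30. Minimum is 19/3 at row 1 (u1 leaves); pivot element 3.
Pivot on row 1; the obj-row RHS becomes 0 − (-9)·(19/3) = 57.

57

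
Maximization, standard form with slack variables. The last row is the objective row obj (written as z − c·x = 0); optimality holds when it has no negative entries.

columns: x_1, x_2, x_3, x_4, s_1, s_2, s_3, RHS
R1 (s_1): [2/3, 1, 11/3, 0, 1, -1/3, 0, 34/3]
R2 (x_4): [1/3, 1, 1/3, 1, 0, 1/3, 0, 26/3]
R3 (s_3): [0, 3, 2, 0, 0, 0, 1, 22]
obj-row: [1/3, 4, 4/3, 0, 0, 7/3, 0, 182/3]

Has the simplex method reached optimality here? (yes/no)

Every obj-row coefficient is ≥ 0, so the tableau is optimal.

yes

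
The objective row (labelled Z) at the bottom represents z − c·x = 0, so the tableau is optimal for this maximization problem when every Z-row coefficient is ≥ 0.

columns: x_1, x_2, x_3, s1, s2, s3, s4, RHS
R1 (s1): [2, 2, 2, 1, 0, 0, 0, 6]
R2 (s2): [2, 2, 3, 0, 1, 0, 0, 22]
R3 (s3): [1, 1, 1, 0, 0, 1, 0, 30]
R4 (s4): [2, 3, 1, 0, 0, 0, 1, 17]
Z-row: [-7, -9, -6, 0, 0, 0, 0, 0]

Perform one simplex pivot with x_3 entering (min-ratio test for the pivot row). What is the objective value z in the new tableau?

Ratio test on column x_3 — row 1: 6/2 = 3; row 2: 22/3 = 22/3; row 3: 30/1 = 30; row 4: 17/1 = 17. Minimum is 3 at row 1 (s1 leaves); pivot element 2.
Pivot on row 1; the Z-row RHS becomes 0 − (-6)·3 = 18.

18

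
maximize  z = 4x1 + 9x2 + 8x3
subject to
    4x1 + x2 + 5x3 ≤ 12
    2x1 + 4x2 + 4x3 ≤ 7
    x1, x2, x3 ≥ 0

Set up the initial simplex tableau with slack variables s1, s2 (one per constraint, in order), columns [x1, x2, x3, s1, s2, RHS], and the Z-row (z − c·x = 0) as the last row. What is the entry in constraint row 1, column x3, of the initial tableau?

5

Constraint 1 has coefficient 5 on x3.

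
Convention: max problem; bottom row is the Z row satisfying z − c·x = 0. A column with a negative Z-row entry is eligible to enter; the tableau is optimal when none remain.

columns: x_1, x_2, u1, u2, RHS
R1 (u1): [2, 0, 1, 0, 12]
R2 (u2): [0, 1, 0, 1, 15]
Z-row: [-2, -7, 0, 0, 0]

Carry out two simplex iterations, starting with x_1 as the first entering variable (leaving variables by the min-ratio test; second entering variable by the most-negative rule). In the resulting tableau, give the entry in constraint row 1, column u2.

Ratio test on column x_1 — row 1: 12/2 = 6; row 2: entry 0 ≤ 0. Minimum is 6 at row 1 (u1 leaves); pivot element 2.
Divide row 1 by 2; eliminate column x_1 from the other rows.
Second iteration: most negative Z-row entry is -7 in column x_2, so x_2 enters.
Ratio test on column x_2 — row 1: entry 0 ≤ 0; row 2: 15/1 = 15. Minimum is 15 at row 2 (u2 leaves); pivot element 1.
Divide row 2 by 1; eliminate column x_2 from the other rows.
After both pivots, the entry at constraint row 1, column u2 is 0.

0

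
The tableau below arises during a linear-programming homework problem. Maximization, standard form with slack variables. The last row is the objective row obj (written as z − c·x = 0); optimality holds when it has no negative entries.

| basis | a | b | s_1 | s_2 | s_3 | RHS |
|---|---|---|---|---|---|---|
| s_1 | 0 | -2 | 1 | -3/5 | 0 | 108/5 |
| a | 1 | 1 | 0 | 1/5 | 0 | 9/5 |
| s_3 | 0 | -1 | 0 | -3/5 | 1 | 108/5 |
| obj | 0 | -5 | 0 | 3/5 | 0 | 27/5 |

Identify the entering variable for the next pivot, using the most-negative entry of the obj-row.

Negative obj-row entries: b: -5.
The most negative is -5 in column b, so b enters.

b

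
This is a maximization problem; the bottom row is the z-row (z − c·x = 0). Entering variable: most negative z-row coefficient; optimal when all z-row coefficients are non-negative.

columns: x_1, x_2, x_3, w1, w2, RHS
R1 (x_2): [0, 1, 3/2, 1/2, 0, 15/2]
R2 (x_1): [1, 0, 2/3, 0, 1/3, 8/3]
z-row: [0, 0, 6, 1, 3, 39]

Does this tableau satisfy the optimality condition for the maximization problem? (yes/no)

yes

Every z-row coefficient is ≥ 0, so the tableau is optimal.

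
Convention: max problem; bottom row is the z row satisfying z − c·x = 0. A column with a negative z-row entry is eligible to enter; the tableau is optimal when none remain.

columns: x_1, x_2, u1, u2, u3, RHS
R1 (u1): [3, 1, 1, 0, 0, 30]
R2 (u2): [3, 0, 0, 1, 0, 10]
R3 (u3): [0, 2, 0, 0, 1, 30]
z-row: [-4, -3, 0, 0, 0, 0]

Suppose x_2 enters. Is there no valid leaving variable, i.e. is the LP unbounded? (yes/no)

no

Column x_2 has positive entries in row(s) 1, 3, so the ratio test bounds it — not unbounded.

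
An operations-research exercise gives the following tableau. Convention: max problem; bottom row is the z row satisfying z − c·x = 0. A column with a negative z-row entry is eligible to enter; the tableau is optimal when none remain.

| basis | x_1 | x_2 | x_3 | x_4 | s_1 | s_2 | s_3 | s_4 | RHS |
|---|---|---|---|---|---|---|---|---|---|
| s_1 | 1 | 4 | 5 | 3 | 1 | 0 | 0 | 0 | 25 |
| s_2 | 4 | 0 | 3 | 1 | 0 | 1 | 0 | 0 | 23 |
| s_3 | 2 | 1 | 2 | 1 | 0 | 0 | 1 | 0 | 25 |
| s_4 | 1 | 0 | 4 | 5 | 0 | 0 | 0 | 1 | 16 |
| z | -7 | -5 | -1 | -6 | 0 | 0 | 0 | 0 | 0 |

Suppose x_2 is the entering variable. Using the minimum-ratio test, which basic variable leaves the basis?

Column x_2 entries and ratios — s_1: 25/4 = 25/4; s_2: 0 ≤ 0, skip; s_3: 25/1 = 25; s_4: 0 ≤ 0, skip.
Smallest ratio is 25/4 in the row of s_1, so s_1 leaves.

s_1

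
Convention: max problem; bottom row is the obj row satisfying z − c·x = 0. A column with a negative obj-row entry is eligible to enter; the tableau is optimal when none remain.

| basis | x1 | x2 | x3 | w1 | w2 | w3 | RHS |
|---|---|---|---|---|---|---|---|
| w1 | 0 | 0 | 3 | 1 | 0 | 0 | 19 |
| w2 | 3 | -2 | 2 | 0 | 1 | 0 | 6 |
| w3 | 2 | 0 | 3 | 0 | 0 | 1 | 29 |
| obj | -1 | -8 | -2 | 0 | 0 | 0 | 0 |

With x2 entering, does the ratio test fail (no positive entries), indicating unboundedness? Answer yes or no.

yes

Every constraint-row entry in column x2 is ≤ 0, so increasing x2 is unbounded.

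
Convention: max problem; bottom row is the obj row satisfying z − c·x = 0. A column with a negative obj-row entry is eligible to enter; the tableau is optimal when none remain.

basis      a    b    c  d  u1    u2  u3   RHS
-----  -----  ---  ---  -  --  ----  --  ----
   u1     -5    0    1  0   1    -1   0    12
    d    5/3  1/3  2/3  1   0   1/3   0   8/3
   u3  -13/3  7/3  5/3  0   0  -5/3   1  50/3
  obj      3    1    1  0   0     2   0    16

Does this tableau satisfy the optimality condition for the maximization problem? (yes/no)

yes

Every obj-row coefficient is ≥ 0, so the tableau is optimal.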